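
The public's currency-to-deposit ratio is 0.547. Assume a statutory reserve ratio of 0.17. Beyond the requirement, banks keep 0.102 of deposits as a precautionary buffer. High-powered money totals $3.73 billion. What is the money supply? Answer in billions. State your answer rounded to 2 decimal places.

$7.05 billion

The money multiplier is m = (1 + c) / (rr + e + c) = (1 + 0.547) / (0.17 + 0.102 + 0.547) ≈ 1.8889.
So M = m × MB = 1.8889 × 3.73 ≈ 7.0456 billion.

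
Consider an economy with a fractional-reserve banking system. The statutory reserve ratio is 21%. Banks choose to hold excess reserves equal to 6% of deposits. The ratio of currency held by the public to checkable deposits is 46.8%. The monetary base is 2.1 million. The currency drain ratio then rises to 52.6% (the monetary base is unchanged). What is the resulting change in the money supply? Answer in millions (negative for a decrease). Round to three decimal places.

Initially m₁ = (1 + 0.468) / (0.21 + 0.06 + 0.468) ≈ 1.98916, so M₁ = 1.98916 × 2.1 ≈ 4.1772 million.
After the change m₂ = (1 + 0.526) / (0.21 + 0.06 + 0.526) ≈ 1.91709, so M₂ = 1.91709 × 2.1 ≈ 4.0259 million.
ΔM = M₂ − M₁ = 4.0259 − 4.1772 = -0.1513 million.

-0.151 million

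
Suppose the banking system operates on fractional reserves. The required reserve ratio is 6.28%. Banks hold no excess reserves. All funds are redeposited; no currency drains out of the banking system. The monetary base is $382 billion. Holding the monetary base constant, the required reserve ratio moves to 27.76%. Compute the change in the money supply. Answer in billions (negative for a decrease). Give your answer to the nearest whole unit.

-4707 billion

Initially m₁ = 1 / (0.0628) ≈ 15.9236, so M₁ = 15.9236 × 382 = 6082.8152 billion.
After the change m₂ = 1 / (0.2776) ≈ 3.6023, so M₂ = 3.6023 × 382 = 1376.0786 billion.
ΔM = M₂ − M₁ = 1376.0786 − 6082.8152 = -4706.7366 billion.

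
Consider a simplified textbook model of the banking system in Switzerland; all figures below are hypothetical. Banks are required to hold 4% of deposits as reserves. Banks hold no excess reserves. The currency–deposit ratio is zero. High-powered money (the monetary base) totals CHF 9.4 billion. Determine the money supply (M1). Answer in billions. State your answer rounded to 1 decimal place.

With no currency drain or excess reserves, the money multiplier is m = 1/rr = 1/0.04 = 25.
Money supply M = m × MB = 25 × 9.4 = 235 billion.

CHF 235.0 billion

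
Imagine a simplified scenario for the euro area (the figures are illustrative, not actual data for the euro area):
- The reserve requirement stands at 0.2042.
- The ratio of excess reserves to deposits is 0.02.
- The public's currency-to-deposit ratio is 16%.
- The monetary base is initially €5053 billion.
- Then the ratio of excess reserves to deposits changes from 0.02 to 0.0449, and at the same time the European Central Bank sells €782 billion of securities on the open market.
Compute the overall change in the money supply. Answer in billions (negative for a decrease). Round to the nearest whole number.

-3146 billion

Before: m₁ = (1 + 0.16) / (0.2042 + 0.02 + 0.16) ≈ 3.01926, MB₁ = 5053, so M₁ = 3.01926 × 5053 ≈ 15256.3208 billion.
After: m₂ = (1 + 0.16) / (0.2042 + 0.0449 + 0.16) ≈ 2.83549, MB₂ = 5053 − 782 = 4271, so M₂ = 2.83549 × 4271 ≈ 12110.3778 billion.
ΔM = M₂ − M₁ = 12110.3778 − 15256.3208 = -3145.943 billion.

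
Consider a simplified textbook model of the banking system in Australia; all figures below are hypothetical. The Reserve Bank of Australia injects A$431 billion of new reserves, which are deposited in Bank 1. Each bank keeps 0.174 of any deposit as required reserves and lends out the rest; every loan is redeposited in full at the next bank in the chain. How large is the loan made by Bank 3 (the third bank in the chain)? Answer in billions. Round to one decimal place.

A$242.9 billion

Each bank lends a fraction (1 − rr) = 0.8260 of the deposit it receives, so Bank 3 receives 431·0.8260^2 and lends 431·0.8260^3 ≈ 242.8943 billion.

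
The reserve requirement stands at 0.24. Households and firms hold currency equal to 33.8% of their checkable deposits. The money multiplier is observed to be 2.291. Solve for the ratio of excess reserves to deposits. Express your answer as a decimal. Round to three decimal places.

0.006

Using m = 2.291. Since m = (1 + c)/(c + rr + e), the denominator satisfies c + rr + e = (1 + c)/m = (1 + 0.338) / 2.291 ≈ 0.584024.
With c = 0.338 and rr = 0.24, the ratio of excess reserves to deposits is 0.584024 − 0.338 − 0.24 = 0.006024.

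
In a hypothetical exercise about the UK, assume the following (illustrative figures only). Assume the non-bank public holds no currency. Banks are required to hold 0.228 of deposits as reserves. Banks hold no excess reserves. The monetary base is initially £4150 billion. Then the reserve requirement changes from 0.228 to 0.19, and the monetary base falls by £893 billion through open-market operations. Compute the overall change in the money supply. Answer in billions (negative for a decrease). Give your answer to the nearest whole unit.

-1060 billion

Before: m₁ = 1 / (0.228) ≈ 4.38596, MB₁ = 4150, so M₁ = 4.38596 × 4150 = 18201.734 billion.
After: m₂ = 1 / (0.19) ≈ 5.26316, MB₂ = 4150 − 893 = 3257, so M₂ = 5.26316 × 3257 ≈ 17142.1121 billion.
ΔM = M₂ − M₁ = 17142.1121 − 18201.734 = -1059.6219 billion.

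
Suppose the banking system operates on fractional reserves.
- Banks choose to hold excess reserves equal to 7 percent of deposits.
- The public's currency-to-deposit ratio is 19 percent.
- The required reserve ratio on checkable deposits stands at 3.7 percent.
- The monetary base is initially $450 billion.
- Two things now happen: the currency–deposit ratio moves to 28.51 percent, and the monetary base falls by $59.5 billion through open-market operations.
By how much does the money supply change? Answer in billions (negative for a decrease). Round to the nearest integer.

Before: m₁ = (1 + 0.19) / (0.037 + 0.07 + 0.19) ≈ 4.0067, MB₁ = 450, so M₁ = 4.0067 × 450 = 1803.015 billion.
After: m₂ = (1 + 0.2851) / (0.037 + 0.07 + 0.2851) ≈ 3.2775, MB₂ = 450 − 59.5 = 390.5, so M₂ = 3.2775 × 390.5 ≈ 1279.8637 billion.
ΔM = M₂ − M₁ = 1279.8637 − 1803.015 = -523.1513 billion.

-523 billion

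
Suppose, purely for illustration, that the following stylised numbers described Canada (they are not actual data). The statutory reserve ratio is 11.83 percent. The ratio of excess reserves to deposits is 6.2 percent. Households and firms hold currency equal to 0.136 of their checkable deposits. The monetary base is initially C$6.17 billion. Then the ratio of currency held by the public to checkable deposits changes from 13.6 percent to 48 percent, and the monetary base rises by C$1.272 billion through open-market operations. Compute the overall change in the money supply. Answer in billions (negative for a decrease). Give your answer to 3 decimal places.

Before: m₁ = (1 + 0.136) / (0.1183 + 0.062 + 0.136) ≈ 3.59153, MB₁ = 6.17, so M₁ = 3.59153 × 6.17 ≈ 22.1597 billion.
After: m₂ = (1 + 0.48) / (0.1183 + 0.062 + 0.48) ≈ 2.24141, MB₂ = 6.17 + 1.272 = 7.442, so M₂ = 2.24141 × 7.442 ≈ 16.6806 billion.
ΔM = M₂ − M₁ = 16.6806 − 22.1597 = -5.4791 billion.

-5.479 billion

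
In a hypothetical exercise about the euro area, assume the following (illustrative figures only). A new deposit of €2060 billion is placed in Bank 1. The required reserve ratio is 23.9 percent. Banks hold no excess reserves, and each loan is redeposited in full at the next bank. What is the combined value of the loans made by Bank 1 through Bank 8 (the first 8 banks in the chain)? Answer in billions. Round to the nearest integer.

€5821 billion

Bank i lends (1 − rr)^i of the original deposit: Bank 1 lends 2060·0.7610 = 1567.6600, Bank 2 lends 2060·0.7610² ≈ 1192.9893, and so on.
Summing a geometric series: total = 2060·[0.7610·(1 − 0.7610^8) / (1 − 0.7610)] ≈ 5821.4595 billion.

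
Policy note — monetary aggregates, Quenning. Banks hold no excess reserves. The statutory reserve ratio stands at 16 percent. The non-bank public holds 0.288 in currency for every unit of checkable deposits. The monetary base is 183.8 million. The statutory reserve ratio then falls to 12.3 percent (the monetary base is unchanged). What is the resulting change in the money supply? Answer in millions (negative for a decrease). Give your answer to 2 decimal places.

Initially m₁ = (1 + 0.288) / (0.16 + 0.288) = 2.875000, so M₁ = 2.875000 × 183.8 = 528.425 million.
After the change m₂ = (1 + 0.288) / (0.123 + 0.288) ≈ 3.133820, so M₂ = 3.133820 × 183.8 ≈ 575.9961 million.
ΔM = M₂ − M₁ = 575.9961 − 528.425 = 47.5711 million.

47.57 million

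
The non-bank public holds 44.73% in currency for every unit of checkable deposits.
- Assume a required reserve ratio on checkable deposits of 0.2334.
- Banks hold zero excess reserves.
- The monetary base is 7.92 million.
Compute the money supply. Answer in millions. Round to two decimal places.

The money multiplier is m = (1 + c) / (rr + c) = (1 + 0.4473) / (0.2334 + 0.4473) ≈ 2.1262.
So M = m × MB = 2.1262 × 7.92 ≈ 16.8395 million.

16.84 million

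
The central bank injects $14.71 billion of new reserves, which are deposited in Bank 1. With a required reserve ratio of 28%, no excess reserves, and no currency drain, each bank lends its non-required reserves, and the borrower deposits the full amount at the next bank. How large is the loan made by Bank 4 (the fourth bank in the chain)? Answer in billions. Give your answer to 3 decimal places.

$3.953 billion

Each bank lends a fraction (1 − rr) = 0.7200 of the deposit it receives, so Bank 4 receives 14.71·0.7200^3 and lends 14.71·0.7200^4 ≈ 3.9531 billion.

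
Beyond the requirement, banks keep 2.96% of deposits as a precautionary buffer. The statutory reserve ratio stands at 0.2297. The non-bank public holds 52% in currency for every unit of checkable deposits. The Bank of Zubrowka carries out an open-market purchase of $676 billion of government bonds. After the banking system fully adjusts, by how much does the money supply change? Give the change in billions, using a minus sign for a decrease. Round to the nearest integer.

The money multiplier is m = (1 + c) / (rr + e + c) = (1 + 0.52) / (0.2297 + 0.0296 + 0.52) ≈ 1.9505.
The purchase adds 676 billion of base, so ΔM = m × ΔMB = 1.9505 × (+676) = 1318.538 billion.

$1319 billion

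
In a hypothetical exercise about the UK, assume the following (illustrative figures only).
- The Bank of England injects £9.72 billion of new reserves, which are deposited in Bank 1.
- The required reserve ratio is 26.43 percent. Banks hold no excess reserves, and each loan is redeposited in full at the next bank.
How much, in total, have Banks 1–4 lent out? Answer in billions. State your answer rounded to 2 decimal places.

Bank i lends (1 − rr)^i of the original deposit: Bank 1 lends 9.72·0.7357 ≈ 7.1510, Bank 2 lends 9.72·0.7357² ≈ 5.2610, and so on.
Summing a geometric series: total = 9.72·[0.7357·(1 − 0.7357^4) / (1 − 0.7357)] ≈ 19.1300 billion.

£19.13 billion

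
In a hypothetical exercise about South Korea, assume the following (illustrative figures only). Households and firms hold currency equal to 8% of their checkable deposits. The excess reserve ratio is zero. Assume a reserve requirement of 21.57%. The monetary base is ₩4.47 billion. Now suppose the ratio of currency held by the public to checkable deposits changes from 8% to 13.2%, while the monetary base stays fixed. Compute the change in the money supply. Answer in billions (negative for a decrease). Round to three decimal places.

-1.773 billion

Initially m₁ = (1 + 0.08) / (0.2157 + 0.08) ≈ 3.65235, so M₁ = 3.65235 × 4.47 ≈ 16.326 billion.
After the change m₂ = (1 + 0.132) / (0.2157 + 0.132) ≈ 3.25568, so M₂ = 3.25568 × 4.47 ≈ 14.5529 billion.
ΔM = M₂ − M₁ = 14.5529 − 16.326 = -1.7731 billion.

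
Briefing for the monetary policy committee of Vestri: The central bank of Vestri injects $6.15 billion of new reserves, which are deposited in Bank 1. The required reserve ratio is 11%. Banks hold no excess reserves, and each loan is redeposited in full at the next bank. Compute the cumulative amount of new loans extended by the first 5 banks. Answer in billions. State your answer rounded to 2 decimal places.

Bank i lends (1 − rr)^i of the original deposit: Bank 1 lends 6.15·0.8900 = 5.4735, Bank 2 lends 6.15·0.8900² ≈ 4.8714, and so on.
Summing a geometric series: total = 6.15·[0.8900·(1 − 0.8900^5) / (1 − 0.8900)] ≈ 21.9733 billion.

$21.97 billion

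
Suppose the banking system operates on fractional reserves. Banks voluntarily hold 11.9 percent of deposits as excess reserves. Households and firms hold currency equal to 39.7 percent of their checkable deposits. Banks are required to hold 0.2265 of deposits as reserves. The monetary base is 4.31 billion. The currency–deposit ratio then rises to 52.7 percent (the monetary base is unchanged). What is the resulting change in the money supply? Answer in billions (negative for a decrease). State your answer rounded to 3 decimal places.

Initially m₁ = (1 + 0.397) / (0.2265 + 0.119 + 0.397) ≈ 1.88148, so M₁ = 1.88148 × 4.31 ≈ 8.1092 billion.
After the change m₂ = (1 + 0.527) / (0.2265 + 0.119 + 0.527) ≈ 1.75014, so M₂ = 1.75014 × 4.31 ≈ 7.5431 billion.
ΔM = M₂ − M₁ = 7.5431 − 8.1092 = -0.5661 billion.

-0.566 billion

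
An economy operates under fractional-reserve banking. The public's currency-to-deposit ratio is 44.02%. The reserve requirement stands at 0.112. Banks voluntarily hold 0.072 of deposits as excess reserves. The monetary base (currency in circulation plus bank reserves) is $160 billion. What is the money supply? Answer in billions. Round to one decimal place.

The money multiplier is m = (1 + c) / (rr + e + c) = (1 + 0.4402) / (0.112 + 0.072 + 0.4402) ≈ 2.30727.
So M = m × MB = 2.30727 × 160 = 369.1632 billion.

$369.2 billion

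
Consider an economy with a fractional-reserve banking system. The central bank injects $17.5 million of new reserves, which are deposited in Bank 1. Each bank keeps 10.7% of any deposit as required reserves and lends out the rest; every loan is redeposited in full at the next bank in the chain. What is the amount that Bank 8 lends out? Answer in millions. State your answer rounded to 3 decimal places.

Each bank lends a fraction (1 − rr) = 0.8930 of the deposit it receives, so Bank 8 receives 17.5·0.8930^7 and lends 17.5·0.8930^8 ≈ 7.0770 million.

$7.077 million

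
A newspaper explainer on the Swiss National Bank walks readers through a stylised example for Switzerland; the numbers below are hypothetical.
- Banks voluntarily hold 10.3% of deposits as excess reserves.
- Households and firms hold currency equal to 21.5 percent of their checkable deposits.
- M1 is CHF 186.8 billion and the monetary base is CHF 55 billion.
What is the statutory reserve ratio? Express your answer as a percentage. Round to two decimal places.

3.97%

Using m = M/MB = 186.8/55 ≈ 3.396364. Since m = (1 + c)/(c + rr + e), the denominator satisfies c + rr + e = (1 + c)/m = (1 + 0.215) / 3.396364 ≈ 0.357736.
With c = 0.215 and e = 0.103, the statutory reserve ratio is 0.357736 − 0.215 − 0.103 = 0.039736.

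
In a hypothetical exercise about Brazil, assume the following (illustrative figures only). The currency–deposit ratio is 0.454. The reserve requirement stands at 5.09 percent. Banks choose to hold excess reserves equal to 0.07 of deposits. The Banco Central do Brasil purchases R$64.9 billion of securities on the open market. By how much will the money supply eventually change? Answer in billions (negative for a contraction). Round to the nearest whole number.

The money multiplier is m = (1 + c) / (rr + e + c) = (1 + 0.454) / (0.0509 + 0.07 + 0.454) ≈ 2.5291.
The purchase adds 64.9 billion of base, so ΔM = m × ΔMB = 2.5291 × (+64.9) ≈ 164.1386 billion.

R$164 billion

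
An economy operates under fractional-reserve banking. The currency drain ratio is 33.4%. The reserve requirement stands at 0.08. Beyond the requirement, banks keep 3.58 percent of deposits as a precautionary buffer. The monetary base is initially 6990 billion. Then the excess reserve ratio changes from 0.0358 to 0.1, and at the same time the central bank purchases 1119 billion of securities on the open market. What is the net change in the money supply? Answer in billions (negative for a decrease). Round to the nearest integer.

Before: m₁ = (1 + 0.334) / (0.08 + 0.0358 + 0.334) ≈ 2.96576, MB₁ = 6990, so M₁ = 2.96576 × 6990 = 20730.6624 billion.
After: m₂ = (1 + 0.334) / (0.08 + 0.1 + 0.334) ≈ 2.59533, MB₂ = 6990 + 1119 = 8109, so M₂ = 2.59533 × 8109 ≈ 21045.531 billion.
ΔM = M₂ − M₁ = 21045.531 − 20730.6624 = 314.8686 billion.

315 billion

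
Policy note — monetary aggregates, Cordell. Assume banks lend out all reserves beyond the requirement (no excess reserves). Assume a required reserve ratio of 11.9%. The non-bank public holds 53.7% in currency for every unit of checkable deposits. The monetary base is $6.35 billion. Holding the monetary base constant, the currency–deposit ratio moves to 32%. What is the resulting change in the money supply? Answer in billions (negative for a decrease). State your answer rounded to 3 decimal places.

Initially m₁ = (1 + 0.537) / (0.119 + 0.537) ≈ 2.34299, so M₁ = 2.34299 × 6.35 ≈ 14.878 billion.
After the change m₂ = (1 + 0.32) / (0.119 + 0.32) ≈ 3.00683, so M₂ = 3.00683 × 6.35 ≈ 19.0934 billion.
ΔM = M₂ − M₁ = 19.0934 − 14.878 = 4.2154 billion.

$4.215 billion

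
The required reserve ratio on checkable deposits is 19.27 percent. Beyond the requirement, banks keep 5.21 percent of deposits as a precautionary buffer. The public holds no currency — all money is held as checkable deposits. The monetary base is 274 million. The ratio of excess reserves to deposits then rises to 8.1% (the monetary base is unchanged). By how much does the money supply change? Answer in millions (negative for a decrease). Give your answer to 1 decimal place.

-118.2 million

Initially m₁ = 1 / (0.1927 + 0.0521) ≈ 4.08497, so M₁ = 4.08497 × 274 ≈ 1119.2818 million.
After the change m₂ = 1 / (0.1927 + 0.081) ≈ 3.65364, so M₂ = 3.65364 × 274 ≈ 1001.0974 million.
ΔM = M₂ − M₁ = 1001.0974 − 1119.2818 = -118.1844 million.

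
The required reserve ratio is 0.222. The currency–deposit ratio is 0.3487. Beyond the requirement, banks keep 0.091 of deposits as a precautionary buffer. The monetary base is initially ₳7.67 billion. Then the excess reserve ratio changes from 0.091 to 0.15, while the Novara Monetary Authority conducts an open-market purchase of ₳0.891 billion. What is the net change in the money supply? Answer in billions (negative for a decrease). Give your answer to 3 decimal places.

Before: m₁ = (1 + 0.3487) / (0.222 + 0.091 + 0.3487) ≈ 2.03823, MB₁ = 7.67, so M₁ = 2.03823 × 7.67 ≈ 15.6332 billion.
After: m₂ = (1 + 0.3487) / (0.222 + 0.15 + 0.3487) ≈ 1.87138, MB₂ = 7.67 + 0.891 = 8.561, so M₂ = 1.87138 × 8.561 ≈ 16.0209 billion.
ΔM = M₂ − M₁ = 16.0209 − 15.6332 = 0.3877 billion.

₳0.388 billion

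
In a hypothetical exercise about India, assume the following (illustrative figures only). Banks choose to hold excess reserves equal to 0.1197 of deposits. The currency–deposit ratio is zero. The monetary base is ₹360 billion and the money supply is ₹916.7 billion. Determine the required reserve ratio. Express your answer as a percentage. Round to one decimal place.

27.3%

Using m = M/MB = 916.7/360 ≈ 2.546389. Since m = (1 + c)/(c + rr + e), the denominator satisfies c + rr + e = (1 + c)/m = (1 + 0) / 2.546389 ≈ 0.392713.
With c = 0 and e = 0.1197, the required reserve ratio is 0.392713 − 0 − 0.1197 = 0.273013.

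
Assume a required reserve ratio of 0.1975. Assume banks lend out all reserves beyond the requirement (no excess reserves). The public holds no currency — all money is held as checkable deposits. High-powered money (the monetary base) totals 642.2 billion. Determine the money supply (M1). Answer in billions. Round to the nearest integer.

With no currency drain or excess reserves, the money multiplier is m = 1/rr = 1/0.1975 ≈ 5.0633.
Money supply M = m × MB = 5.0633 × 642.2 ≈ 3251.6513 billion.

3252 billion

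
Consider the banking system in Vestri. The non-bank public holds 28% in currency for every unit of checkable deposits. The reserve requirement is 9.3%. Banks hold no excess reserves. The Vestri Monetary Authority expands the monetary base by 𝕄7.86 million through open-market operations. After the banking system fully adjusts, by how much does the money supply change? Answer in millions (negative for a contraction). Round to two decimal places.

The money multiplier is m = (1 + c) / (rr + c) = (1 + 0.28) / (0.093 + 0.28) ≈ 3.4316.
The purchase adds 7.86 million of base, so ΔM = m × ΔMB = 3.4316 × (+7.86) ≈ 26.9724 million.

𝕄26.97 million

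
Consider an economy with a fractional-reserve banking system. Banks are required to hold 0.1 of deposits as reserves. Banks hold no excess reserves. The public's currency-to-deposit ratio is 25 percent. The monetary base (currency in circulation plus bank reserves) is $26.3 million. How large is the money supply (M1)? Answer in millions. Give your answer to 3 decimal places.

The money multiplier is m = (1 + c) / (rr + c) = (1 + 0.25) / (0.1 + 0.25) ≈ 3.571429.
So M = m × MB = 3.571429 × 26.3 ≈ 93.9286 million.

$93.929 million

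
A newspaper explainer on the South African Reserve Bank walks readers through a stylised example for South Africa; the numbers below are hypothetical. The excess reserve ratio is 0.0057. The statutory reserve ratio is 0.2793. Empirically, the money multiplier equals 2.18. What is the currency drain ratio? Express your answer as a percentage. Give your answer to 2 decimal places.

32.09%

Using m = 2.18. From m = (1 + c)/(c + rr + e), rearranging gives 1 + c = m·(c + rr + e), so c·(1 − m) = m·(rr + e) − 1.
Hence c = [m·(rr + e) − 1]/(1 − m) = [2.18 × (0.2793 + 0.0057) − 1] / (1 − 2.18) ≈ 0.320932.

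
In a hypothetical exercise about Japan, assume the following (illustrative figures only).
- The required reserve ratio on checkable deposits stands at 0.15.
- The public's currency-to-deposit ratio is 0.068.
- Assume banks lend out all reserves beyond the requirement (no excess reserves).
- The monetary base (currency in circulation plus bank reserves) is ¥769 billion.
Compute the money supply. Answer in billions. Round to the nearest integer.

¥3767 billion

The money multiplier is m = (1 + c) / (rr + c) = (1 + 0.068) / (0.15 + 0.068) ≈ 4.8991.
So M = m × MB = 4.8991 × 769 = 3767.4079 billion.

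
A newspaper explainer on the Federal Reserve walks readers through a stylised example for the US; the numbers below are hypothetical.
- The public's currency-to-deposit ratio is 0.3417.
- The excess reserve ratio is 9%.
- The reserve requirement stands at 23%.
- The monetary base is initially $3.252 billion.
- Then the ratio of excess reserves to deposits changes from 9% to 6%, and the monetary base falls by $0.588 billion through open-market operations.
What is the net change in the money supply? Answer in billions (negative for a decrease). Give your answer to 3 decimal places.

-0.936 billion

Before: m₁ = (1 + 0.3417) / (0.23 + 0.09 + 0.3417) ≈ 2.02766, MB₁ = 3.252, so M₁ = 2.02766 × 3.252 ≈ 6.594 billion.
After: m₂ = (1 + 0.3417) / (0.23 + 0.06 + 0.3417) ≈ 2.12395, MB₂ = 3.252 − 0.588 = 2.664, so M₂ = 2.12395 × 2.664 ≈ 5.6582 billion.
ΔM = M₂ − M₁ = 5.6582 − 6.594 = -0.9358 billion.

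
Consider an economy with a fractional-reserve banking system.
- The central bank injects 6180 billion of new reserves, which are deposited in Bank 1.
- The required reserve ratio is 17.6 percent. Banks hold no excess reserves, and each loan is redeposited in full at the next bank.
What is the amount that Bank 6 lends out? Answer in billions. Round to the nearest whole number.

1934 billion

Each bank lends a fraction (1 − rr) = 0.8240 of the deposit it receives, so Bank 6 receives 6180·0.8240^5 and lends 6180·0.8240^6 ≈ 1934.4243 billion.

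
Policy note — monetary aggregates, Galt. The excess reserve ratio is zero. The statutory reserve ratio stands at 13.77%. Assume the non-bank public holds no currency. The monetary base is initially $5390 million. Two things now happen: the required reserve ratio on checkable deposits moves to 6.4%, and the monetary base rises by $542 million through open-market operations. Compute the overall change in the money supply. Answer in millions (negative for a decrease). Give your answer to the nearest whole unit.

Before: m₁ = 1 / (0.1377) ≈ 7.26216, MB₁ = 5390, so M₁ = 7.26216 × 5390 = 39143.0424 million.
After: m₂ = 1 / (0.064) = 15.62500, MB₂ = 5390 + 542 = 5932, so M₂ = 15.62500 × 5932 = 92687.5 million.
ΔM = M₂ − M₁ = 92687.5 − 39143.0424 = 53544.4576 million.

$53544 million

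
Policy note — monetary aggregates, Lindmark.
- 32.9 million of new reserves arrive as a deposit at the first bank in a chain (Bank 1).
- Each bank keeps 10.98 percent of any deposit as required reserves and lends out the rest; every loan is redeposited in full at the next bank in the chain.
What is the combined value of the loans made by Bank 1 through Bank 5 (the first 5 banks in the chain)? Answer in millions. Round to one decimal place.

117.6 million

Bank i lends (1 − rr)^i of the original deposit: Bank 1 lends 32.9·0.8902 ≈ 29.2876, Bank 2 lends 32.9·0.8902² ≈ 26.0718, and so on.
Summing a geometric series: total = 32.9·[0.8902·(1 − 0.8902^5) / (1 − 0.8902)] ≈ 117.6215 million.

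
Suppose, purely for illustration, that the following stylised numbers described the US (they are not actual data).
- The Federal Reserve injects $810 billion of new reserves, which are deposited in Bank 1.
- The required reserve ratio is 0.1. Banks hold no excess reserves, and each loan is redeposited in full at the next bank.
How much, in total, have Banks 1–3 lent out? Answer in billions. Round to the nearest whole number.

$1976 billion

Bank i lends (1 − rr)^i of the original deposit: Bank 1 lends 810·0.9000 = 729.0000, Bank 2 lends 810·0.9000² = 656.1000, and so on.
Summing a geometric series: total = 810·[0.9000·(1 − 0.9000^3) / (1 − 0.9000)] = 1975.5900 billion.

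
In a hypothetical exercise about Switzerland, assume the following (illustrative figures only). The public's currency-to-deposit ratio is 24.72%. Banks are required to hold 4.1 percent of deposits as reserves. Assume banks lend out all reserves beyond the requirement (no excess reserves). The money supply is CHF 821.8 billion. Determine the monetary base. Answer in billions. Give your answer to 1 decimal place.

CHF 189.9 billion

The money multiplier is m = (1 + c) / (rr + c) = (1 + 0.2472) / (0.041 + 0.2472) ≈ 4.32755.
MB = M / m = 821.8 / 4.32755 ≈ 189.8996 billion.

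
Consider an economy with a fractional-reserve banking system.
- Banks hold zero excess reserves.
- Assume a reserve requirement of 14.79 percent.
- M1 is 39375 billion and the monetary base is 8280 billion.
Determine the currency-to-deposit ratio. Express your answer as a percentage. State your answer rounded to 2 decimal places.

Using m = M/MB = 39375/8280 ≈ 4.755435. From m = (1 + c)/(c + rr + e), rearranging gives 1 + c = m·(c + rr + e), so c·(1 − m) = m·(rr + e) − 1.
Hence c = [m·(rr + e) − 1]/(1 − m) = [4.755435 × (0.1479 + 0) − 1] / (1 − 4.755435) ≈ 0.078998.

7.90%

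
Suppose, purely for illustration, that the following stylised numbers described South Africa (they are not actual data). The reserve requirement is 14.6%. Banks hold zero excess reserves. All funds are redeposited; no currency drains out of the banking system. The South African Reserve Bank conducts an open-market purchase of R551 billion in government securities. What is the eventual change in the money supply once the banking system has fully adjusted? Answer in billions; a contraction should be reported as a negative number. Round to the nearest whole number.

The simple money multiplier is m = 1/rr = 1/0.146 ≈ 6.8493.
An open-market purchase increases the monetary base by 551 billion, so ΔM = m × ΔMB = 6.8493 × 551 = 3773.9643 billion.

R3774 billion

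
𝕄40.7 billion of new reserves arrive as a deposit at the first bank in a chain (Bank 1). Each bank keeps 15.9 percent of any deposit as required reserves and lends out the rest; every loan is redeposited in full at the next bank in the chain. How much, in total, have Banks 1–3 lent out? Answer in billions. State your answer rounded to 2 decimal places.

𝕄87.22 billion

Bank i lends (1 − rr)^i of the original deposit: Bank 1 lends 40.7·0.8410 = 34.2287, Bank 2 lends 40.7·0.8410² ≈ 28.7863, and so on.
Summing a geometric series: total = 40.7·[0.8410·(1 − 0.8410^3) / (1 − 0.8410)] ≈ 87.2243 billion.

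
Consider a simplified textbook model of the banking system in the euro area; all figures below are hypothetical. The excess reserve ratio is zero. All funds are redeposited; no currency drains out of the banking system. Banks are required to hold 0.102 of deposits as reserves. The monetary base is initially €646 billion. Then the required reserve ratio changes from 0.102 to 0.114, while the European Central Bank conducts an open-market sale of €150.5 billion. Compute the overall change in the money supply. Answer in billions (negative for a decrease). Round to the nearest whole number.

Before: m₁ = 1 / (0.102) ≈ 9.8039, MB₁ = 646, so M₁ = 9.8039 × 646 = 6333.3194 billion.
After: m₂ = 1 / (0.114) ≈ 8.7719, MB₂ = 646 − 150.5 = 495.5, so M₂ = 8.7719 × 495.5 ≈ 4346.4765 billion.
ΔM = M₂ − M₁ = 4346.4765 − 6333.3194 = -1986.8429 billion.

-1987 billion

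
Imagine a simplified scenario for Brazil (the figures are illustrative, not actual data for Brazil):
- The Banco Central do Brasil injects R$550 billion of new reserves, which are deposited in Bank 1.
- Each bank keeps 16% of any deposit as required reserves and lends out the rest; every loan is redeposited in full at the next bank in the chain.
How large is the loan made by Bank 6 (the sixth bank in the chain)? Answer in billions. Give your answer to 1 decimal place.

Each bank lends a fraction (1 − rr) = 0.8400 of the deposit it receives, so Bank 6 receives 550·0.8400^5 and lends 550·0.8400^6 ≈ 193.2139 billion.

R$193.2 billion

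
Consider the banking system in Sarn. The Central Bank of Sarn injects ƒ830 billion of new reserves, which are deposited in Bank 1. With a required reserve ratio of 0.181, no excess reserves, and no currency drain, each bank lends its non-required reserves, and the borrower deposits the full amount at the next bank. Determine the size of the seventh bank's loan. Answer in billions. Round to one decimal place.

Each bank lends a fraction (1 − rr) = 0.8190 of the deposit it receives, so Bank 7 receives 830·0.8190^6 and lends 830·0.8190^7 ≈ 205.1471 billion.

ƒ205.1 billion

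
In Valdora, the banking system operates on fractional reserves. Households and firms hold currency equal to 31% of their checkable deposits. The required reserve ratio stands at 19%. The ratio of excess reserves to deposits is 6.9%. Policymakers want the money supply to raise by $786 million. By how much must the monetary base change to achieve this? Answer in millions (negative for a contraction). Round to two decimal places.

The money multiplier is m = (1 + c) / (rr + e + c) = (1 + 0.31) / (0.19 + 0.069 + 0.31) ≈ 2.302285.
ΔMB = ΔM / m = (+786) / 2.302285 ≈ 341.4 million.

$341.40 million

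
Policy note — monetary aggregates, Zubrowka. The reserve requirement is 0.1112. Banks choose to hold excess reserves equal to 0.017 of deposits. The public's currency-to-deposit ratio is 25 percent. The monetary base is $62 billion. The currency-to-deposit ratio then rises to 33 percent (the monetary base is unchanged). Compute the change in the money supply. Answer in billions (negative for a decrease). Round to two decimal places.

Initially m₁ = (1 + 0.25) / (0.1112 + 0.017 + 0.25) ≈ 3.30513, so M₁ = 3.30513 × 62 ≈ 204.9181 billion.
After the change m₂ = (1 + 0.33) / (0.1112 + 0.017 + 0.33) ≈ 2.90266, so M₂ = 2.90266 × 62 ≈ 179.9649 billion.
ΔM = M₂ − M₁ = 179.9649 − 204.9181 = -24.9532 billion.

-24.95 billion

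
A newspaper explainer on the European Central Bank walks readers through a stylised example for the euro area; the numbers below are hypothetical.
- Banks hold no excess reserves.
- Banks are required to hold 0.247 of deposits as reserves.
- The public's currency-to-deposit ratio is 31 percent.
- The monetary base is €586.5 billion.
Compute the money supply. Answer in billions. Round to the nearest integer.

The money multiplier is m = (1 + c) / (rr + c) = (1 + 0.31) / (0.247 + 0.31) ≈ 2.3519.
So M = m × MB = 2.3519 × 586.5 ≈ 1379.3894 billion.

€1379 billion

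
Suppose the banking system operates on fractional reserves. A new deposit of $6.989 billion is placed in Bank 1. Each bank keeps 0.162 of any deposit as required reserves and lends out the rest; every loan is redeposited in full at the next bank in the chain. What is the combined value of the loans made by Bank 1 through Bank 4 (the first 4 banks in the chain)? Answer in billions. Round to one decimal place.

Bank i lends (1 − rr)^i of the original deposit: Bank 1 lends 6.989·0.8380 ≈ 5.8568, Bank 2 lends 6.989·0.8380² ≈ 4.9080, and so on.
Summing a geometric series: total = 6.989·[0.8380·(1 − 0.8380^4) / (1 − 0.8380)] ≈ 18.3243 billion.

$18.3 billion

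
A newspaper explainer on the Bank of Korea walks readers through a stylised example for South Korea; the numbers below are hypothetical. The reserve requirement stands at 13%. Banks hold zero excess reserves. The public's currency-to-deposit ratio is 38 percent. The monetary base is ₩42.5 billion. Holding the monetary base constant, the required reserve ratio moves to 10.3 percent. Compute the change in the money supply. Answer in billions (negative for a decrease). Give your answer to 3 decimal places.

₩6.429 billion

Initially m₁ = (1 + 0.38) / (0.13 + 0.38) ≈ 2.705882, so M₁ = 2.705882 × 42.5 ≈ 115 billion.
After the change m₂ = (1 + 0.38) / (0.103 + 0.38) ≈ 2.857143, so M₂ = 2.857143 × 42.5 ≈ 121.4286 billion.
ΔM = M₂ − M₁ = 121.4286 − 115 = 6.4286 billion.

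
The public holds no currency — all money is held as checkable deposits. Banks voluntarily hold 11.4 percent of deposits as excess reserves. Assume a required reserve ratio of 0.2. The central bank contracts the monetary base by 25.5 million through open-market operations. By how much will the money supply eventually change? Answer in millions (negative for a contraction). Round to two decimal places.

The money multiplier is m = 1 / (rr + e) = 1 / (0.2 + 0.114) ≈ 3.18471.
The sale removes 25.5 million of base, so ΔM = m × ΔMB = 3.18471 × (−25.5) ≈ -81.2101 million.

-81.21 million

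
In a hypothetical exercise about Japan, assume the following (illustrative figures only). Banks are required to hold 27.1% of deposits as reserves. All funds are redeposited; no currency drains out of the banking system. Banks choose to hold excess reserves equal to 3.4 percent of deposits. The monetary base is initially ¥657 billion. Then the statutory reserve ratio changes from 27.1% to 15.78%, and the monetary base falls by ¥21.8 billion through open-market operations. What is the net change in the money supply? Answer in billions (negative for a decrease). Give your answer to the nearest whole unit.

¥1158 billion

Before: m₁ = 1 / (0.271 + 0.034) ≈ 3.2787, MB₁ = 657, so M₁ = 3.2787 × 657 = 2154.1059 billion.
After: m₂ = 1 / (0.1578 + 0.034) ≈ 5.2138, MB₂ = 657 − 21.8 = 635.2, so M₂ = 5.2138 × 635.2 ≈ 3311.8058 billion.
ΔM = M₂ − M₁ = 3311.8058 − 2154.1059 = 1157.6999 billion.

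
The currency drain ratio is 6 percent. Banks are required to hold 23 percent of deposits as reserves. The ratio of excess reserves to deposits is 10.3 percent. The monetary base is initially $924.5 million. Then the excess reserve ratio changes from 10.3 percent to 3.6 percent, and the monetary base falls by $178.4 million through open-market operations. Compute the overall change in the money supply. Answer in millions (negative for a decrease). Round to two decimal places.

Before: m₁ = (1 + 0.06) / (0.23 + 0.103 + 0.06) ≈ 2.697201, MB₁ = 924.5, so M₁ = 2.697201 × 924.5 ≈ 2493.5623 million.
After: m₂ = (1 + 0.06) / (0.23 + 0.036 + 0.06) ≈ 3.251534, MB₂ = 924.5 − 178.4 = 746.1, so M₂ = 3.251534 × 746.1 ≈ 2425.9695 million.
ΔM = M₂ − M₁ = 2425.9695 − 2493.5623 = -67.5928 million.

-67.59 million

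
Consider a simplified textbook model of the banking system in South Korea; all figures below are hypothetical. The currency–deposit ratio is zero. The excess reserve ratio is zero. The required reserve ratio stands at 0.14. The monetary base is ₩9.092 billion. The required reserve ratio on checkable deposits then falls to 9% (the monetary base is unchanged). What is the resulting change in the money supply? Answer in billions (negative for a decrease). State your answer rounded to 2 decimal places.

Initially m₁ = 1 / (0.14) ≈ 7.1429, so M₁ = 7.1429 × 9.092 ≈ 64.9432 billion.
After the change m₂ = 1 / (0.09) ≈ 11.1111, so M₂ = 11.1111 × 9.092 ≈ 101.0221 billion.
ΔM = M₂ − M₁ = 101.0221 − 64.9432 = 36.0789 billion.

₩36.08 billion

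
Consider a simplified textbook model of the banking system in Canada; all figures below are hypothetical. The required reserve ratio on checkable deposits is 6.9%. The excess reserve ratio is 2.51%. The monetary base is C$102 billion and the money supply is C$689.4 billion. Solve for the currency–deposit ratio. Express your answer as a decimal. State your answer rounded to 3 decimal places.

0.063

Using m = M/MB = 689.4/102 ≈ 6.758824. From m = (1 + c)/(c + rr + e), rearranging gives 1 + c = m·(c + rr + e), so c·(1 − m) = m·(rr + e) − 1.
Hence c = [m·(rr + e) − 1]/(1 − m) = [6.758824 × (0.069 + 0.0251) − 1] / (1 − 6.758824) ≈ 0.063206.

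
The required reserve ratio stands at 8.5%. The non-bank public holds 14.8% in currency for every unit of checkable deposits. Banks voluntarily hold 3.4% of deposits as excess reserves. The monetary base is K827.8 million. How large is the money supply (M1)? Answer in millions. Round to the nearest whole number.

K3559 million

The money multiplier is m = (1 + c) / (rr + e + c) = (1 + 0.148) / (0.085 + 0.034 + 0.148) ≈ 4.2996.
So M = m × MB = 4.2996 × 827.8 ≈ 3559.2089 million.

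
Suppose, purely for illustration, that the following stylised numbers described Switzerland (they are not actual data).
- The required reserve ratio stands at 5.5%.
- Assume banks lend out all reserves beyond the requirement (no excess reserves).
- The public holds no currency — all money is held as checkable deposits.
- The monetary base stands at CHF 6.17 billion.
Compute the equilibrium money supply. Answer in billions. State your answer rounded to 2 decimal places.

With no currency drain or excess reserves, the money multiplier is m = 1/rr = 1/0.055 ≈ 18.1818.
Money supply M = m × MB = 18.1818 × 6.17 ≈ 112.1817 billion.

CHF 112.18 billion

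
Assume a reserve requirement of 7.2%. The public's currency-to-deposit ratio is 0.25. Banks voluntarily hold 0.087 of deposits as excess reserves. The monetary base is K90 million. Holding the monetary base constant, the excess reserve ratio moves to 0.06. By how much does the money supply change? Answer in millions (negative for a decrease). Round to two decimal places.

Initially m₁ = (1 + 0.25) / (0.072 + 0.087 + 0.25) ≈ 3.05623, so M₁ = 3.05623 × 90 = 275.0607 million.
After the change m₂ = (1 + 0.25) / (0.072 + 0.06 + 0.25) ≈ 3.27225, so M₂ = 3.27225 × 90 = 294.5025 million.
ΔM = M₂ − M₁ = 294.5025 − 275.0607 = 19.4418 million.

K19.44 million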